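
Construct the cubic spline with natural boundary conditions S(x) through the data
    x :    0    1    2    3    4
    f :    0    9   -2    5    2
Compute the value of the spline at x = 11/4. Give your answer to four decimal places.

Write σ_i for S''(x_i). With h_i = 1, 1, 1, 1 and divided differences Δ_i = 9, -11, 7, -3, the continuity of S' gives the tridiagonal system
  1·σ_0 + 4·σ_1 + 1·σ_2 = 6(Δ_1 - Δ_0) = -120
  1·σ_1 + 4·σ_2 + 1·σ_3 = 6(Δ_2 - Δ_1) = 108
  1·σ_2 + 4·σ_3 + 1·σ_4 = 6(Δ_3 - Δ_2) = -60
Natural end conditions: σ_0 = σ_4 = 0.
Solving: σ_0 = 0, σ_1 = -573/14, σ_2 = 306/7, σ_3 = -363/14, σ_4 = 0.
On [2, 3], S(x) = -2 - 13/4·(x - 2) + 153/7·(x - 2)² - 325/28·(x - 2)³.
With (x - 2) = 3/4: S(11/4) = 5305/1792.

2.9604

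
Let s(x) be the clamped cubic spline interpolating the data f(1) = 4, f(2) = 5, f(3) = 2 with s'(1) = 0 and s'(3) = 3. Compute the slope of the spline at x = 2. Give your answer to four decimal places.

Let m_i = s''(x_i). Step sizes h_i = 1, 1; slopes of the chords Δ_i = (y_(i+1) - y_i)/h_i = 1, -3.
  1·m_0 + 4·m_1 + 1·m_2 = 6(Δ_1 - Δ_0) = -24
Clamped end conditions give two more equations: 2h_0·m_0 + h_0·m_1 = 6(Δ_0 - s'(1)) = 6 and h_1·m_1 + 2h_1·m_2 = 6(s'(3) - Δ_1) = 36.
Forward elimination and back-substitution give m_0 = 21/2, m_1 = -15, m_2 = 51/2.
On [2, 3], s'(x) = b_1 + 2c_1·(x - 2) + 3d_1·(x - 2)² with b_1 = Δ_1 - h_1(2m_1 + m_2)/6 = -9/4, c_1 = m_1/2 = -15/2, d_1 = (m_2 - m_1)/(6h_1) = 27/4. So s'(2) = -9/4.

-2.2500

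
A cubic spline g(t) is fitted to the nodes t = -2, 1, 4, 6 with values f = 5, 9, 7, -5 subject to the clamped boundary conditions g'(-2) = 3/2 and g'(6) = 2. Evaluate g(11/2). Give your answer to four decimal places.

-4.3215

With m_i denoting the second derivative at x_i, h_i = 3, 3, 2, and Δ_i = (y_(i+1) − y_i)/h_i = 4/3, -2/3, -6:
  3·m_0 + 12·m_1 + 3·m_2 = 6(Δ_1 - Δ_0) = -12
  3·m_1 + 10·m_2 + 2·m_3 = 6(Δ_2 - Δ_1) = -32
Clamped end conditions give two more equations: 2h_0·m_0 + h_0·m_1 = 6(Δ_0 - g'(-2)) = -1 and h_2·m_2 + 2h_2·m_3 = 6(g'(6) - Δ_2) = 48.
Forward elimination and back-substitution give m_0 = -31/57, m_1 = 43/57, m_2 = -123/19, m_3 = 579/38.
On [4, 6], g(t) = 7 - 257/38·(t - 4) - 123/38·(t - 4)² + 275/152·(t - 4)³.
With (t - 4) = 3/2: g(11/2) = -5255/1216.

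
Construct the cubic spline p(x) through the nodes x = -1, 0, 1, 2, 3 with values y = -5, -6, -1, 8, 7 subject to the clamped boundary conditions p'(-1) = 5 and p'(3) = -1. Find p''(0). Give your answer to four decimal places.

With M_i denoting the second derivative at x_i, h_i = 1, 1, 1, 1, and Δ_i = (y_(i+1) − y_i)/h_i = -1, 5, 9, -1:
  1·M_0 + 4·M_1 + 1·M_2 = 6(Δ_1 - Δ_0) = 36
  1·M_1 + 4·M_2 + 1·M_3 = 6(Δ_2 - Δ_1) = 24
  1·M_2 + 4·M_3 + 1·M_4 = 6(Δ_3 - Δ_2) = -60
Clamped end conditions give two more equations: 2h_0·M_0 + h_0·M_1 = 6(Δ_0 - p'(-1)) = -36 and h_3·M_3 + 2h_3·M_4 = 6(p'(3) - Δ_3) = 0.
Hence M_0 = -345/14, M_1 = 93/7, M_2 = 15/2, M_3 = -135/7, M_4 = 135/14.

13.2857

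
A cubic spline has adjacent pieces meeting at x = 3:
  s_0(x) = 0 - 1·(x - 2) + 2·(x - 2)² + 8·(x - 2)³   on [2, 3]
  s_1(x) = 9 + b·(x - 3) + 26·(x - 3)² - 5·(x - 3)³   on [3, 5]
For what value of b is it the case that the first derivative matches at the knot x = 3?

27

s_0'(x) = -1 + 4·(x - 2) + 24·(x - 2)², so s_0'(3) = 27. On the right, s_1'(3) = b, so b = 27.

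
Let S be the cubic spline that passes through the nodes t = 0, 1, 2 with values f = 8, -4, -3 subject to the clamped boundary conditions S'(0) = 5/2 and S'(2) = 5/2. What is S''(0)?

Write m_i for S''(x_i). With h_i = 1, 1 and divided differences Δ_i = -12, 1, the continuity of S' gives the tridiagonal system
  1·m_0 + 4·m_1 + 1·m_2 = 6(Δ_1 - Δ_0) = 78
Clamped end conditions give two more equations: 2h_0·m_0 + h_0·m_1 = 6(Δ_0 - S'(0)) = -87 and h_1·m_1 + 2h_1·m_2 = 6(S'(2) - Δ_1) = 9.
Forward elimination and back-substitution give m_0 = -63, m_1 = 39, m_2 = -15.

-63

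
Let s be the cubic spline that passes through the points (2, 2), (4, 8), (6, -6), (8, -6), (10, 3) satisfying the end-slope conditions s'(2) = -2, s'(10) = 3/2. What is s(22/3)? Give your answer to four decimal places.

Write M_i for s''(x_i). With h_i = 2, 2, 2, 2 and divided differences Δ_i = 3, -7, 0, 9/2, the continuity of s' gives the tridiagonal system
  2·M_0 + 8·M_1 + 2·M_2 = 6(Δ_1 - Δ_0) = -60
  2·M_1 + 8·M_2 + 2·M_3 = 6(Δ_2 - Δ_1) = 42
  2·M_2 + 8·M_3 + 2·M_4 = 6(Δ_3 - Δ_2) = 27
Clamped end conditions give two more equations: 2h_0·M_0 + h_0·M_1 = 6(Δ_0 - s'(2)) = 30 and h_3·M_3 + 2h_3·M_4 = 6(s'(10) - Δ_3) = -18.
Solving: M_0 = 391/28, M_1 = -181/14, M_2 = 31/4, M_3 = 41/14, M_4 = -167/28.
On [6, 8], s(x) = -6 - 43/7·(x - 6) + 31/8·(x - 6)² - 45/112·(x - 6)³.
With (x - 6) = 4/3: s(22/3) = -520/63.

-8.2540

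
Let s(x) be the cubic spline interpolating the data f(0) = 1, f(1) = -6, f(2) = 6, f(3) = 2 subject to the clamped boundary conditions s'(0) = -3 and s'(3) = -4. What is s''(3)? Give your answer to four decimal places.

With M_i denoting the second derivative at x_i, h_i = 1, 1, 1, and Δ_i = (y_(i+1) − y_i)/h_i = -7, 12, -4:
  1·M_0 + 4·M_1 + 1·M_2 = 6(Δ_1 - Δ_0) = 114
  1·M_1 + 4·M_2 + 1·M_3 = 6(Δ_2 - Δ_1) = -96
Clamped end conditions give two more equations: 2h_0·M_0 + h_0·M_1 = 6(Δ_0 - s'(0)) = -24 and h_2·M_2 + 2h_2·M_3 = 6(s'(3) - Δ_2) = 0.
Solving: M_0 = -538/15, M_1 = 716/15, M_2 = -616/15, M_3 = 308/15.

20.5333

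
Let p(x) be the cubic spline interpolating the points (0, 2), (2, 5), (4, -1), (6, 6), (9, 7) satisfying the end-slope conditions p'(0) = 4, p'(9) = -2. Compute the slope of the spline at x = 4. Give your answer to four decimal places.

-0.0362

With M_i denoting the second derivative at x_i, h_i = 2, 2, 2, 3, and Δ_i = (y_(i+1) − y_i)/h_i = 3/2, -3, 7/2, 1/3:
  2·M_0 + 8·M_1 + 2·M_2 = 6(Δ_1 - Δ_0) = -27
  2·M_1 + 8·M_2 + 2·M_3 = 6(Δ_2 - Δ_1) = 39
  2·M_2 + 10·M_3 + 3·M_4 = 6(Δ_3 - Δ_2) = -19
Clamped end conditions give two more equations: 2h_0·M_0 + h_0·M_1 = 6(Δ_0 - p'(0)) = -15 and h_3·M_3 + 2h_3·M_4 = 6(p'(9) - Δ_3) = -14.
Forward elimination and back-substitution give M_0 = -191/138, M_1 = -653/138, M_2 = 470/69, M_3 = -208/69, M_4 = -19/23.
On [4, 6], p'(x) = b_2 + 2c_2·(x - 4) + 3d_2·(x - 4)² with b_2 = Δ_2 - h_2(2M_2 + M_3)/6 = -5/138, c_2 = M_2/2 = 235/69, d_2 = (M_3 - M_2)/(6h_2) = -113/138. So p'(4) = -5/138.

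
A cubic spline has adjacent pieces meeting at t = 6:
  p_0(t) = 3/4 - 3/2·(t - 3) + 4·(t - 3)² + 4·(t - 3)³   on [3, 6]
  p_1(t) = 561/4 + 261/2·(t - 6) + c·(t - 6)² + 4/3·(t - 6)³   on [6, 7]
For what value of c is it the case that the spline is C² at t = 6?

40

p_0''(t) = 8 + 24·(t - 3), so p_0''(6) = 80. On the right, p_1''(6) = 2c, so c = 40.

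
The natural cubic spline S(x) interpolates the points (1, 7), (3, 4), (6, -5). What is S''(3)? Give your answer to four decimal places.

-0.9000

Put M_i = S'' at the i-th knot. Here h = (2, 3) and Δ = (-3/2, -3), so the interior equations h_(i-1)·M_(i-1) + 2(h_(i-1)+h_i)·M_i + h_i·M_(i+1) = 6(Δ_i − Δ_(i-1)) read
  2·M_0 + 10·M_1 + 3·M_2 = 6(Δ_1 - Δ_0) = -9
Natural end conditions: M_0 = M_2 = 0.
Forward elimination and back-substitution give M_0 = 0, M_1 = -9/10, M_2 = 0.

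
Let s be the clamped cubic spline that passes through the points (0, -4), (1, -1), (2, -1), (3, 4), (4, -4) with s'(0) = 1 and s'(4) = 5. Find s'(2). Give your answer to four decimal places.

With M_i denoting the second derivative at x_i, h_i = 1, 1, 1, 1, and Δ_i = (y_(i+1) − y_i)/h_i = 3, 0, 5, -8:
  1·M_0 + 4·M_1 + 1·M_2 = 6(Δ_1 - Δ_0) = -18
  1·M_1 + 4·M_2 + 1·M_3 = 6(Δ_2 - Δ_1) = 30
  1·M_2 + 4·M_3 + 1·M_4 = 6(Δ_3 - Δ_2) = -78
Clamped end conditions give two more equations: 2h_0·M_0 + h_0·M_1 = 6(Δ_0 - s'(0)) = 12 and h_3·M_3 + 2h_3·M_4 = 6(s'(4) - Δ_3) = 78.
Solving the tridiagonal system: M_0 = 173/14, M_1 = -89/7, M_2 = 41/2, M_3 = -275/7, M_4 = 821/14.
On [2, 3], s'(x) = b_2 + 2c_2·(x - 2) + 3d_2·(x - 2)² with b_2 = Δ_2 - h_2(2M_2 + M_3)/6 = 33/7, c_2 = M_2/2 = 41/4, d_2 = (M_3 - M_2)/(6h_2) = -279/28. So s'(2) = 33/7.

4.7143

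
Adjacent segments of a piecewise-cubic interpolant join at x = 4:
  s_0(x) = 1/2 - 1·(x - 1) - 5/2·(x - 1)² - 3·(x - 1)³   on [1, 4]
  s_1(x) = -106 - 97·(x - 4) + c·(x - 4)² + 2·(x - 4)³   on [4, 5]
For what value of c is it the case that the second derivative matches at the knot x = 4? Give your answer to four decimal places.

s_0''(x) = -5 - 18·(x - 1), so s_0''(4) = -59. On the right, s_1''(4) = 2c, so c = -59/2.

-29.5000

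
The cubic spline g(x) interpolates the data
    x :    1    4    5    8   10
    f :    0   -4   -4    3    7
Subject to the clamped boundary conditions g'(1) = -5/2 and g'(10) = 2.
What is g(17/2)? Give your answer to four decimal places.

With M_i denoting the second derivative at x_i, h_i = 3, 1, 3, 2, and Δ_i = (y_(i+1) − y_i)/h_i = -4/3, 0, 7/3, 2:
  3·M_0 + 8·M_1 + 1·M_2 = 6(Δ_1 - Δ_0) = 8
  1·M_1 + 8·M_2 + 3·M_3 = 6(Δ_2 - Δ_1) = 14
  3·M_2 + 10·M_3 + 2·M_4 = 6(Δ_3 - Δ_2) = -2
Clamped end conditions give two more equations: 2h_0·M_0 + h_0·M_1 = 6(Δ_0 - g'(1)) = 7 and h_3·M_3 + 2h_3·M_4 = 6(g'(10) - Δ_3) = 0.
Solving the tridiagonal system: M_0 = 87/89, M_1 = 101/267, M_2 = 545/267, M_3 = -241/267, M_4 = 241/534.
On [8, 10], g(x) = 3 + 1309/534·(x - 8) - 241/534·(x - 8)² + 241/2136·(x - 8)³.
With (x - 8) = 1/2: g(17/2) = 23507/5696.

4.1269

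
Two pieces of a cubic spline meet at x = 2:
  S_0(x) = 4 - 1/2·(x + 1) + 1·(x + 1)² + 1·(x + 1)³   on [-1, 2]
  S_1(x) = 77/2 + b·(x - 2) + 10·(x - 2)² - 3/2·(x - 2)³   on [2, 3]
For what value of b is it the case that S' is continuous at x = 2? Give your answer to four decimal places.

S_0'(x) = -1/2 + 2·(x + 1) + 3·(x + 1)², so S_0'(2) = 65/2. On the right, S_1'(2) = b, so b = 65/2.

32.5000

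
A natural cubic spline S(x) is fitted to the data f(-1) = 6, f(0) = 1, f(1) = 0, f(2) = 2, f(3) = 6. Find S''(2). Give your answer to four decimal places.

Let m_i = S''(x_i). Step sizes h_i = 1, 1, 1, 1; slopes of the chords Δ_i = (y_(i+1) - y_i)/h_i = -5, -1, 2, 4.
  1·m_0 + 4·m_1 + 1·m_2 = 6(Δ_1 - Δ_0) = 24
  1·m_1 + 4·m_2 + 1·m_3 = 6(Δ_2 - Δ_1) = 18
  1·m_2 + 4·m_3 + 1·m_4 = 6(Δ_3 - Δ_2) = 12
Natural end conditions: m_0 = m_4 = 0.
Solving: m_0 = 0, m_1 = 75/14, m_2 = 18/7, m_3 = 33/14, m_4 = 0.

2.3571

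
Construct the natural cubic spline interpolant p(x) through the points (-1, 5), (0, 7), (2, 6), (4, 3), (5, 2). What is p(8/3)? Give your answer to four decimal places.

4.9556

Put m_i = p'' at the i-th knot. Here h = (1, 2, 2, 1) and Δ = (2, -1/2, -3/2, -1), so the interior equations h_(i-1)·m_(i-1) + 2(h_(i-1)+h_i)·m_i + h_i·m_(i+1) = 6(Δ_i − Δ_(i-1)) read
  1·m_0 + 6·m_1 + 2·m_2 = 6(Δ_1 - Δ_0) = -15
  2·m_1 + 8·m_2 + 2·m_3 = 6(Δ_2 - Δ_1) = -6
  2·m_2 + 6·m_3 + 1·m_4 = 6(Δ_3 - Δ_2) = 3
Natural end conditions: m_0 = m_4 = 0.
Hence m_0 = 0, m_1 = -12/5, m_2 = -3/10, m_3 = 3/5, m_4 = 0.
On [2, 4], p(x) = 6 - 3/2·(x - 2) - 3/20·(x - 2)² + 3/40·(x - 2)³.
With (x - 2) = 2/3: p(8/3) = 223/45.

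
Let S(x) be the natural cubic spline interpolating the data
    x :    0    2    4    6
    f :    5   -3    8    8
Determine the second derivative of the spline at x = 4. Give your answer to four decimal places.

-6.3000

Put M_i = S'' at the i-th knot. Here h = (2, 2, 2) and Δ = (-4, 11/2, 0), so the interior equations h_(i-1)·M_(i-1) + 2(h_(i-1)+h_i)·M_i + h_i·M_(i+1) = 6(Δ_i − Δ_(i-1)) read
  2·M_0 + 8·M_1 + 2·M_2 = 6(Δ_1 - Δ_0) = 57
  2·M_1 + 8·M_2 + 2·M_3 = 6(Δ_2 - Δ_1) = -33
Natural end conditions: M_0 = M_3 = 0.
Solving: M_0 = 0, M_1 = 87/10, M_2 = -63/10, M_3 = 0.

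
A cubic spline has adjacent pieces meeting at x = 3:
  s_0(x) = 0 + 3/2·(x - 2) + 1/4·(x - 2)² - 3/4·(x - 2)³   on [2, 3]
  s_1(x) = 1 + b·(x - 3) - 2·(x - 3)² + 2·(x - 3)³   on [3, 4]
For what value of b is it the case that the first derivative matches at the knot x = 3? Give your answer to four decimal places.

s_0'(x) = 3/2 + 1/2·(x - 2) - 9/4·(x - 2)², so s_0'(3) = -1/4. On the right, s_1'(3) = b, so b = -1/4.

-0.2500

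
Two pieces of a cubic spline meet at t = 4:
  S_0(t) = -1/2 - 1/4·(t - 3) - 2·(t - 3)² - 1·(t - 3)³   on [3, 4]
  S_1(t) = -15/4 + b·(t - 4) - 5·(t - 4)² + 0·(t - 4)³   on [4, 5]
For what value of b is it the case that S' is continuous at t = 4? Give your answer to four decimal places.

-7.2500

S_0'(t) = -1/4 - 4·(t - 3) - 3·(t - 3)², so S_0'(4) = -29/4. On the right, S_1'(4) = b, so b = -29/4.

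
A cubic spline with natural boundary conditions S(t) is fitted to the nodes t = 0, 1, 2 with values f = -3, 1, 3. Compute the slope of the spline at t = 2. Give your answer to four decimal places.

1.5000

Let M_i = S''(x_i). Step sizes h_i = 1, 1; slopes of the chords Δ_i = (y_(i+1) - y_i)/h_i = 4, 2.
  1·M_0 + 4·M_1 + 1·M_2 = 6(Δ_1 - Δ_0) = -12
Natural end conditions: M_0 = M_2 = 0.
Solving: M_0 = 0, M_1 = -3, M_2 = 0.
On [1, 2], S'(t) = b_1 + 2c_1·(t - 1) + 3d_1·(t - 1)² with b_1 = Δ_1 - h_1(2M_1 + M_2)/6 = 3, c_1 = M_1/2 = -3/2, d_1 = (M_2 - M_1)/(6h_1) = 1/2. So S'(2) = 3/2.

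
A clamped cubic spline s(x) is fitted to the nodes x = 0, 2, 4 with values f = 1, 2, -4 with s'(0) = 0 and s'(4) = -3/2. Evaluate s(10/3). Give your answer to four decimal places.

-2.2222

Write M_i for s''(x_i). With h_i = 2, 2 and divided differences Δ_i = 1/2, -3, the continuity of s' gives the tridiagonal system
  2·M_0 + 8·M_1 + 2·M_2 = 6(Δ_1 - Δ_0) = -21
Clamped end conditions give two more equations: 2h_0·M_0 + h_0·M_1 = 6(Δ_0 - s'(0)) = 3 and h_1·M_1 + 2h_1·M_2 = 6(s'(4) - Δ_1) = 9.
Forward elimination and back-substitution give M_0 = 3, M_1 = -9/2, M_2 = 9/2.
On [2, 4], s(x) = 2 - 3/2·(x - 2) - 9/4·(x - 2)² + 3/4·(x - 2)³.
With (x - 2) = 4/3: s(10/3) = -20/9.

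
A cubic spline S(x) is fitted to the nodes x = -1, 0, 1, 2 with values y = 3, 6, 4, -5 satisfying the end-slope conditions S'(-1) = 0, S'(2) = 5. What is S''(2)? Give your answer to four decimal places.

53.3333

With M_i denoting the second derivative at x_i, h_i = 1, 1, 1, and Δ_i = (y_(i+1) − y_i)/h_i = 3, -2, -9:
  1·M_0 + 4·M_1 + 1·M_2 = 6(Δ_1 - Δ_0) = -30
  1·M_1 + 4·M_2 + 1·M_3 = 6(Δ_2 - Δ_1) = -42
Clamped end conditions give two more equations: 2h_0·M_0 + h_0·M_1 = 6(Δ_0 - S'(-1)) = 18 and h_2·M_2 + 2h_2·M_3 = 6(S'(2) - Δ_2) = 84.
Hence M_0 = 34/3, M_1 = -14/3, M_2 = -68/3, M_3 = 160/3.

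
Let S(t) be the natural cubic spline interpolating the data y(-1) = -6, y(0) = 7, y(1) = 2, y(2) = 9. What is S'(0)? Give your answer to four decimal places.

1.8000

Let m_i = S''(x_i). Step sizes h_i = 1, 1, 1; slopes of the chords Δ_i = (y_(i+1) - y_i)/h_i = 13, -5, 7.
  1·m_0 + 4·m_1 + 1·m_2 = 6(Δ_1 - Δ_0) = -108
  1·m_1 + 4·m_2 + 1·m_3 = 6(Δ_2 - Δ_1) = 72
Natural end conditions: m_0 = m_3 = 0.
Hence m_0 = 0, m_1 = -168/5, m_2 = 132/5, m_3 = 0.
On [0, 1], S'(t) = b_1 + 2c_1·t + 3d_1·t² with b_1 = Δ_1 - h_1(2m_1 + m_2)/6 = 9/5, c_1 = m_1/2 = -84/5, d_1 = (m_2 - m_1)/(6h_1) = 10. So S'(0) = 9/5.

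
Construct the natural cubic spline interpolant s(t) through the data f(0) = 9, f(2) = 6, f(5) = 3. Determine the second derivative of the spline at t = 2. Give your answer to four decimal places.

With M_i denoting the second derivative at x_i, h_i = 2, 3, and Δ_i = (y_(i+1) − y_i)/h_i = -3/2, -1:
  2·M_0 + 10·M_1 + 3·M_2 = 6(Δ_1 - Δ_0) = 3
Natural end conditions: M_0 = M_2 = 0.
Forward elimination and back-substitution give M_0 = 0, M_1 = 3/10, M_2 = 0.

0.3000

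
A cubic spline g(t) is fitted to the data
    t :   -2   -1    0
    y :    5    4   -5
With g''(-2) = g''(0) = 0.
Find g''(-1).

-12

With m_i denoting the second derivative at x_i, h_i = 1, 1, and Δ_i = (y_(i+1) − y_i)/h_i = -1, -9:
  1·m_0 + 4·m_1 + 1·m_2 = 6(Δ_1 - Δ_0) = -48
Natural end conditions: m_0 = m_2 = 0.
Hence m_0 = 0, m_1 = -12, m_2 = 0.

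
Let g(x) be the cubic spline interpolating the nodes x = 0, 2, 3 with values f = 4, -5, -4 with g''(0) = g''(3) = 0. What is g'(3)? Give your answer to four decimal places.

1.9167

Put m_i = g'' at the i-th knot. Here h = (2, 1) and Δ = (-9/2, 1), so the interior equations h_(i-1)·m_(i-1) + 2(h_(i-1)+h_i)·m_i + h_i·m_(i+1) = 6(Δ_i − Δ_(i-1)) read
  2·m_0 + 6·m_1 + 1·m_2 = 6(Δ_1 - Δ_0) = 33
Natural end conditions: m_0 = m_2 = 0.
Solving: m_0 = 0, m_1 = 11/2, m_2 = 0.
On [2, 3], g'(x) = b_1 + 2c_1·(x - 2) + 3d_1·(x - 2)² with b_1 = Δ_1 - h_1(2m_1 + m_2)/6 = -5/6, c_1 = m_1/2 = 11/4, d_1 = (m_2 - m_1)/(6h_1) = -11/12. So g'(3) = 23/12.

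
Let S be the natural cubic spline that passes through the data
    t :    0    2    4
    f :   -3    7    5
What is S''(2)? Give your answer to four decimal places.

Let σ_i = S''(x_i). Step sizes h_i = 2, 2; slopes of the chords Δ_i = (y_(i+1) - y_i)/h_i = 5, -1.
  2·σ_0 + 8·σ_1 + 2·σ_2 = 6(Δ_1 - Δ_0) = -36
Natural end conditions: σ_0 = σ_2 = 0.
Hence σ_0 = 0, σ_1 = -9/2, σ_2 = 0.

-4.5000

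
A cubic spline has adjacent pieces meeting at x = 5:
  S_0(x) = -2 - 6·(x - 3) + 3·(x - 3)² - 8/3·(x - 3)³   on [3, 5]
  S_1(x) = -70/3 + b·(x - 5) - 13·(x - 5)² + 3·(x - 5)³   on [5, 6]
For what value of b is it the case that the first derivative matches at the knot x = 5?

S_0'(x) = -6 + 6·(x - 3) - 8·(x - 3)², so S_0'(5) = -26. On the right, S_1'(5) = b, so b = -26.

-26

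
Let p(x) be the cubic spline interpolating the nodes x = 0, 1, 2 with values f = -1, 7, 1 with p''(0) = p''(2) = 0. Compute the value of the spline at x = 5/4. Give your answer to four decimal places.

Write M_i for p''(x_i). With h_i = 1, 1 and divided differences Δ_i = 8, -6, the continuity of p' gives the tridiagonal system
  1·M_0 + 4·M_1 + 1·M_2 = 6(Δ_1 - Δ_0) = -84
Natural end conditions: M_0 = M_2 = 0.
Hence M_0 = 0, M_1 = -21, M_2 = 0.
On [1, 2], p(x) = 7 + 1·(x - 1) - 21/2·(x - 1)² + 7/2·(x - 1)³.
With (x - 1) = 1/4: p(5/4) = 851/128.

6.6484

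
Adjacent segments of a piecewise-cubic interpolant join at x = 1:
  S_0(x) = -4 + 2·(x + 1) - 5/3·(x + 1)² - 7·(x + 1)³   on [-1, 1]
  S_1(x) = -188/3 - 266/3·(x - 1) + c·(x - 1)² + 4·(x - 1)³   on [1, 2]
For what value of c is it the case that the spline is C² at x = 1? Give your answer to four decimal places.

-43.6667

S_0''(x) = -10/3 - 42·(x + 1), so S_0''(1) = -262/3. On the right, S_1''(1) = 2c, so c = -131/3.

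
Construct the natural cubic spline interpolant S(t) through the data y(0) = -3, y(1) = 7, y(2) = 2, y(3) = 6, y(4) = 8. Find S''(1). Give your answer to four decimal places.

With M_i denoting the second derivative at x_i, h_i = 1, 1, 1, 1, and Δ_i = (y_(i+1) − y_i)/h_i = 10, -5, 4, 2:
  1·M_0 + 4·M_1 + 1·M_2 = 6(Δ_1 - Δ_0) = -90
  1·M_1 + 4·M_2 + 1·M_3 = 6(Δ_2 - Δ_1) = 54
  1·M_2 + 4·M_3 + 1·M_4 = 6(Δ_3 - Δ_2) = -12
Natural end conditions: M_0 = M_4 = 0.
Solving: M_0 = 0, M_1 = -789/28, M_2 = 159/7, M_3 = -243/28, M_4 = 0.

-28.1786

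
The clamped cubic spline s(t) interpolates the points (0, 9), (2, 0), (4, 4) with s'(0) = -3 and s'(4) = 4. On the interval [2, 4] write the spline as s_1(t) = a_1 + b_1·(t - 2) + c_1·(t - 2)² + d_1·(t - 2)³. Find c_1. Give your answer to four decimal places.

3.1250

Let M_i = s''(x_i). Step sizes h_i = 2, 2; slopes of the chords Δ_i = (y_(i+1) - y_i)/h_i = -9/2, 2.
  2·M_0 + 8·M_1 + 2·M_2 = 6(Δ_1 - Δ_0) = 39
Clamped end conditions give two more equations: 2h_0·M_0 + h_0·M_1 = 6(Δ_0 - s'(0)) = -9 and h_1·M_1 + 2h_1·M_2 = 6(s'(4) - Δ_1) = 12.
Solving the tridiagonal system: M_0 = -43/8, M_1 = 25/4, M_2 = -1/8.
On [2, 4], with s_1(t) = a_1 + b_1·(t - 2) + c_1·(t - 2)² + d_1·(t - 2)³: c_1 = M_1/2 = 25/8, d_1 = (M_2 - M_1)/(6h_1) = -17/32, b_1 = Δ_1 - h_1(2M_1 + M_2)/6 = -17/8.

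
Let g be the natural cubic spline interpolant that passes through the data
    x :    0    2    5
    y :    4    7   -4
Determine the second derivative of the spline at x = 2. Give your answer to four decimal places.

Let σ_i = g''(x_i). Step sizes h_i = 2, 3; slopes of the chords Δ_i = (y_(i+1) - y_i)/h_i = 3/2, -11/3.
  2·σ_0 + 10·σ_1 + 3·σ_2 = 6(Δ_1 - Δ_0) = -31
Natural end conditions: σ_0 = σ_2 = 0.
Solving the tridiagonal system: σ_0 = 0, σ_1 = -31/10, σ_2 = 0.

-3.1000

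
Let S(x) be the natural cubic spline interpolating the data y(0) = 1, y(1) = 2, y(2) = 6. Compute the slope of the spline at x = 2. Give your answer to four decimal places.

Write σ_i for S''(x_i). With h_i = 1, 1 and divided differences Δ_i = 1, 4, the continuity of S' gives the tridiagonal system
  1·σ_0 + 4·σ_1 + 1·σ_2 = 6(Δ_1 - Δ_0) = 18
Natural end conditions: σ_0 = σ_2 = 0.
Forward elimination and back-substitution give σ_0 = 0, σ_1 = 9/2, σ_2 = 0.
On [1, 2], S'(x) = b_1 + 2c_1·(x - 1) + 3d_1·(x - 1)² with b_1 = Δ_1 - h_1(2σ_1 + σ_2)/6 = 5/2, c_1 = σ_1/2 = 9/4, d_1 = (σ_2 - σ_1)/(6h_1) = -3/4. So S'(2) = 19/4.

4.7500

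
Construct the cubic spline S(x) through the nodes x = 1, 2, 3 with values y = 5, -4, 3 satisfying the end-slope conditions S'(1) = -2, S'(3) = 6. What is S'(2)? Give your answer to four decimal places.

-2.5000

Write M_i for S''(x_i). With h_i = 1, 1 and divided differences Δ_i = -9, 7, the continuity of S' gives the tridiagonal system
  1·M_0 + 4·M_1 + 1·M_2 = 6(Δ_1 - Δ_0) = 96
Clamped end conditions give two more equations: 2h_0·M_0 + h_0·M_1 = 6(Δ_0 - S'(1)) = -42 and h_1·M_1 + 2h_1·M_2 = 6(S'(3) - Δ_1) = -6.
Solving: M_0 = -41, M_1 = 40, M_2 = -23.
On [2, 3], S'(x) = b_1 + 2c_1·(x - 2) + 3d_1·(x - 2)² with b_1 = Δ_1 - h_1(2M_1 + M_2)/6 = -5/2, c_1 = M_1/2 = 20, d_1 = (M_2 - M_1)/(6h_1) = -21/2. So S'(2) = -5/2.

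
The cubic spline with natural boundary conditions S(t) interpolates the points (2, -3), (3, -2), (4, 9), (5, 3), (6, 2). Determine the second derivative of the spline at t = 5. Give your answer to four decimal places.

16.3929

Write M_i for S''(x_i). With h_i = 1, 1, 1, 1 and divided differences Δ_i = 1, 11, -6, -1, the continuity of S' gives the tridiagonal system
  1·M_0 + 4·M_1 + 1·M_2 = 6(Δ_1 - Δ_0) = 60
  1·M_1 + 4·M_2 + 1·M_3 = 6(Δ_2 - Δ_1) = -102
  1·M_2 + 4·M_3 + 1·M_4 = 6(Δ_3 - Δ_2) = 30
Natural end conditions: M_0 = M_4 = 0.
Forward elimination and back-substitution give M_0 = 0, M_1 = 669/28, M_2 = -249/7, M_3 = 459/28, M_4 = 0.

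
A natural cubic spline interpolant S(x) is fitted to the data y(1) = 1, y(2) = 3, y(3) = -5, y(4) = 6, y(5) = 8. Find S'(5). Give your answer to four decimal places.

Put m_i = S'' at the i-th knot. Here h = (1, 1, 1, 1) and Δ = (2, -8, 11, 2), so the interior equations h_(i-1)·m_(i-1) + 2(h_(i-1)+h_i)·m_i + h_i·m_(i+1) = 6(Δ_i − Δ_(i-1)) read
  1·m_0 + 4·m_1 + 1·m_2 = 6(Δ_1 - Δ_0) = -60
  1·m_1 + 4·m_2 + 1·m_3 = 6(Δ_2 - Δ_1) = 114
  1·m_2 + 4·m_3 + 1·m_4 = 6(Δ_3 - Δ_2) = -54
Natural end conditions: m_0 = m_4 = 0.
Forward elimination and back-substitution give m_0 = 0, m_1 = -705/28, m_2 = 285/7, m_3 = -663/28, m_4 = 0.
On [4, 5], S'(x) = b_3 + 2c_3·(x - 4) + 3d_3·(x - 4)² with b_3 = Δ_3 - h_3(2m_3 + m_4)/6 = 277/28, c_3 = m_3/2 = -663/56, d_3 = (m_4 - m_3)/(6h_3) = 221/56. So S'(5) = -109/56.

-1.9464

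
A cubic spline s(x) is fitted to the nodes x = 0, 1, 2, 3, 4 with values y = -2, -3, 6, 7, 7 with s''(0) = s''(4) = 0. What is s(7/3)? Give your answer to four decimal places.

7.2751

With M_i denoting the second derivative at x_i, h_i = 1, 1, 1, 1, and Δ_i = (y_(i+1) − y_i)/h_i = -1, 9, 1, 0:
  1·M_0 + 4·M_1 + 1·M_2 = 6(Δ_1 - Δ_0) = 60
  1·M_1 + 4·M_2 + 1·M_3 = 6(Δ_2 - Δ_1) = -48
  1·M_2 + 4·M_3 + 1·M_4 = 6(Δ_3 - Δ_2) = -6
Natural end conditions: M_0 = M_4 = 0.
Hence M_0 = 0, M_1 = 543/28, M_2 = -123/7, M_3 = 81/28, M_4 = 0.
On [2, 3], s(x) = 6 + 51/8·(x - 2) - 123/14·(x - 2)² + 191/56·(x - 2)³.
With (x - 2) = 1/3: s(7/3) = 1375/189.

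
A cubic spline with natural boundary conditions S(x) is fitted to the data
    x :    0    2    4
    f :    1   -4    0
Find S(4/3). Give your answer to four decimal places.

-3.1667

Write M_i for S''(x_i). With h_i = 2, 2 and divided differences Δ_i = -5/2, 2, the continuity of S' gives the tridiagonal system
  2·M_0 + 8·M_1 + 2·M_2 = 6(Δ_1 - Δ_0) = 27
Natural end conditions: M_0 = M_2 = 0.
Solving: M_0 = 0, M_1 = 27/8, M_2 = 0.
On [0, 2], S(x) = 1 - 29/8·x + 0·x² + 9/32·x³.
With x = 4/3: S(4/3) = -19/6.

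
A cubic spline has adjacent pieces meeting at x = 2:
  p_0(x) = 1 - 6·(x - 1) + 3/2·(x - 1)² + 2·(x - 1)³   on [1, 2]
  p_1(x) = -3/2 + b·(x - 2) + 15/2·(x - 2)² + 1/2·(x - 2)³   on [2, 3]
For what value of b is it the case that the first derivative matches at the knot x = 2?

3

p_0'(x) = -6 + 3·(x - 1) + 6·(x - 1)², so p_0'(2) = 3. On the right, p_1'(2) = b, so b = 3.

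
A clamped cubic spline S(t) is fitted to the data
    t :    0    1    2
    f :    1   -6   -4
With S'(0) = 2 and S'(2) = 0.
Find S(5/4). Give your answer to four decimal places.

-6.2852

Let M_i = S''(x_i). Step sizes h_i = 1, 1; slopes of the chords Δ_i = (y_(i+1) - y_i)/h_i = -7, 2.
  1·M_0 + 4·M_1 + 1·M_2 = 6(Δ_1 - Δ_0) = 54
Clamped end conditions give two more equations: 2h_0·M_0 + h_0·M_1 = 6(Δ_0 - S'(0)) = -54 and h_1·M_1 + 2h_1·M_2 = 6(S'(2) - Δ_1) = -12.
Solving the tridiagonal system: M_0 = -83/2, M_1 = 29, M_2 = -41/2.
On [1, 2], S(t) = -6 - 17/4·(t - 1) + 29/2·(t - 1)² - 33/4·(t - 1)³.
With (t - 1) = 1/4: S(5/4) = -1609/256.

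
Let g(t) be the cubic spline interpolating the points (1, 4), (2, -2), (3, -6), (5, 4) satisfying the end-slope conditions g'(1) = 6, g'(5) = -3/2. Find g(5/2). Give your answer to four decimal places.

With σ_i denoting the second derivative at x_i, h_i = 1, 1, 2, and Δ_i = (y_(i+1) − y_i)/h_i = -6, -4, 5:
  1·σ_0 + 4·σ_1 + 1·σ_2 = 6(Δ_1 - Δ_0) = 12
  1·σ_1 + 6·σ_2 + 2·σ_3 = 6(Δ_2 - Δ_1) = 54
Clamped end conditions give two more equations: 2h_0·σ_0 + h_0·σ_1 = 6(Δ_0 - g'(1)) = -72 and h_2·σ_2 + 2h_2·σ_3 = 6(g'(5) - Δ_2) = -39.
Hence σ_0 = -903/22, σ_1 = 111/11, σ_2 = 279/22, σ_3 = -177/11.
On [2, 3], g(t) = -2 - 417/44·(t - 2) + 111/22·(t - 2)² + 19/44·(t - 2)³.
With (t - 2) = 1/2: g(5/2) = -1909/352.

-5.4233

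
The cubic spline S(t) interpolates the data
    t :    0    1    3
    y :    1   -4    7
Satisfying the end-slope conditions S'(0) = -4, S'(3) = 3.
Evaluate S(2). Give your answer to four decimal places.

Let σ_i = S''(x_i). Step sizes h_i = 1, 2; slopes of the chords Δ_i = (y_(i+1) - y_i)/h_i = -5, 11/2.
  1·σ_0 + 6·σ_1 + 2·σ_2 = 6(Δ_1 - Δ_0) = 63
Clamped end conditions give two more equations: 2h_0·σ_0 + h_0·σ_1 = 6(Δ_0 - S'(0)) = -6 and h_1·σ_1 + 2h_1·σ_2 = 6(S'(3) - Δ_1) = -15.
Forward elimination and back-substitution give σ_0 = -67/6, σ_1 = 49/3, σ_2 = -143/12.
On [1, 3], S(t) = -4 - 17/12·(t - 1) + 49/6·(t - 1)² - 113/48·(t - 1)³.
With (t - 1) = 1: S(2) = 19/48.

0.3958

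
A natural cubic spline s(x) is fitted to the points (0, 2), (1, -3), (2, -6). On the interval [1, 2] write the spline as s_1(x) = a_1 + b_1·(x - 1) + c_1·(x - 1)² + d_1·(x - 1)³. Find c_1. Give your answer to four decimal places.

1.5000

Let m_i = s''(x_i). Step sizes h_i = 1, 1; slopes of the chords Δ_i = (y_(i+1) - y_i)/h_i = -5, -3.
  1·m_0 + 4·m_1 + 1·m_2 = 6(Δ_1 - Δ_0) = 12
Natural end conditions: m_0 = m_2 = 0.
Solving the tridiagonal system: m_0 = 0, m_1 = 3, m_2 = 0.
On [1, 2], with s_1(x) = a_1 + b_1·(x - 1) + c_1·(x - 1)² + d_1·(x - 1)³: c_1 = m_1/2 = 3/2, d_1 = (m_2 - m_1)/(6h_1) = -1/2, b_1 = Δ_1 - h_1(2m_1 + m_2)/6 = -4.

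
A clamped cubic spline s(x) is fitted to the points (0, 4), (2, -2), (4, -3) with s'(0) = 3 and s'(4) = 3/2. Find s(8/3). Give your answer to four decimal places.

-3.5926

With M_i denoting the second derivative at x_i, h_i = 2, 2, and Δ_i = (y_(i+1) − y_i)/h_i = -3, -1/2:
  2·M_0 + 8·M_1 + 2·M_2 = 6(Δ_1 - Δ_0) = 15
Clamped end conditions give two more equations: 2h_0·M_0 + h_0·M_1 = 6(Δ_0 - s'(0)) = -36 and h_1·M_1 + 2h_1·M_2 = 6(s'(4) - Δ_1) = 12.
Solving the tridiagonal system: M_0 = -45/4, M_1 = 9/2, M_2 = 3/4.
On [2, 4], s(x) = -2 - 15/4·(x - 2) + 9/4·(x - 2)² - 5/16·(x - 2)³.
With (x - 2) = 2/3: s(8/3) = -97/27.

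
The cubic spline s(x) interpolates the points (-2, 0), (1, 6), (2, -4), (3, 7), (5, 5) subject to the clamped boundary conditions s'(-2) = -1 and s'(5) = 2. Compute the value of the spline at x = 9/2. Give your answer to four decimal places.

5.6727

Let m_i = s''(x_i). Step sizes h_i = 3, 1, 1, 2; slopes of the chords Δ_i = (y_(i+1) - y_i)/h_i = 2, -10, 11, -1.
  3·m_0 + 8·m_1 + 1·m_2 = 6(Δ_1 - Δ_0) = -72
  1·m_1 + 4·m_2 + 1·m_3 = 6(Δ_2 - Δ_1) = 126
  1·m_2 + 6·m_3 + 2·m_4 = 6(Δ_3 - Δ_2) = -72
Clamped end conditions give two more equations: 2h_0·m_0 + h_0·m_1 = 6(Δ_0 - s'(-2)) = 18 and h_3·m_3 + 2h_3·m_4 = 6(s'(5) - Δ_3) = 18.
Hence m_0 = 987/79, m_1 = -1500/79, m_2 = 3351/79, m_3 = -1950/79, m_4 = 2661/158.
On [3, 5], s(x) = 7 + 1555/158·(x - 3) - 975/79·(x - 3)² + 2187/632·(x - 3)³.
With (x - 3) = 3/2: s(9/2) = 28681/5056.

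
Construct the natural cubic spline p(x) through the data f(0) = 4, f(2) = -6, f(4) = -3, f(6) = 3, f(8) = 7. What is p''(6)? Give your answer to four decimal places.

Let m_i = p''(x_i). Step sizes h_i = 2, 2, 2, 2; slopes of the chords Δ_i = (y_(i+1) - y_i)/h_i = -5, 3/2, 3, 2.
  2·m_0 + 8·m_1 + 2·m_2 = 6(Δ_1 - Δ_0) = 39
  2·m_1 + 8·m_2 + 2·m_3 = 6(Δ_2 - Δ_1) = 9
  2·m_2 + 8·m_3 + 2·m_4 = 6(Δ_3 - Δ_2) = -6
Natural end conditions: m_0 = m_4 = 0.
Solving the tridiagonal system: m_0 = 0, m_1 = 543/112, m_2 = 3/28, m_3 = -87/112, m_4 = 0.

-0.7768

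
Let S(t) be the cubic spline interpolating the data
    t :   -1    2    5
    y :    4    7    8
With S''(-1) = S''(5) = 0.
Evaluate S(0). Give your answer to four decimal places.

Put σ_i = S'' at the i-th knot. Here h = (3, 3) and Δ = (1, 1/3), so the interior equations h_(i-1)·σ_(i-1) + 2(h_(i-1)+h_i)·σ_i + h_i·σ_(i+1) = 6(Δ_i − Δ_(i-1)) read
  3·σ_0 + 12·σ_1 + 3·σ_2 = 6(Δ_1 - Δ_0) = -4
Natural end conditions: σ_0 = σ_2 = 0.
Forward elimination and back-substitution give σ_0 = 0, σ_1 = -1/3, σ_2 = 0.
On [-1, 2], S(t) = 4 + 7/6·(t + 1) + 0·(t + 1)² - 1/54·(t + 1)³.
With (t + 1) = 1: S(0) = 139/27.

5.1481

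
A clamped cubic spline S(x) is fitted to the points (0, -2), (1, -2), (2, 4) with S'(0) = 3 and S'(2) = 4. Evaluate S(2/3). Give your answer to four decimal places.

Let M_i = S''(x_i). Step sizes h_i = 1, 1; slopes of the chords Δ_i = (y_(i+1) - y_i)/h_i = 0, 6.
  1·M_0 + 4·M_1 + 1·M_2 = 6(Δ_1 - Δ_0) = 36
Clamped end conditions give two more equations: 2h_0·M_0 + h_0·M_1 = 6(Δ_0 - S'(0)) = -18 and h_1·M_1 + 2h_1·M_2 = 6(S'(2) - Δ_1) = -12.
Hence M_0 = -35/2, M_1 = 17, M_2 = -29/2.
On [0, 1], S(x) = -2 + 3·x - 35/4·x² + 23/4·x³.
With x = 2/3: S(2/3) = -59/27.

-2.1852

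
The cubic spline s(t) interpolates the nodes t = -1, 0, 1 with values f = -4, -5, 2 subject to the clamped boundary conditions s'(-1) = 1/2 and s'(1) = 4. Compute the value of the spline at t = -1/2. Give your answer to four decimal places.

-4.8594

Put M_i = s'' at the i-th knot. Here h = (1, 1) and Δ = (-1, 7), so the interior equations h_(i-1)·M_(i-1) + 2(h_(i-1)+h_i)·M_i + h_i·M_(i+1) = 6(Δ_i − Δ_(i-1)) read
  1·M_0 + 4·M_1 + 1·M_2 = 6(Δ_1 - Δ_0) = 48
Clamped end conditions give two more equations: 2h_0·M_0 + h_0·M_1 = 6(Δ_0 - s'(-1)) = -9 and h_1·M_1 + 2h_1·M_2 = 6(s'(1) - Δ_1) = -18.
Solving: M_0 = -59/4, M_1 = 41/2, M_2 = -77/4.
On [-1, 0], s(t) = -4 + 1/2·(t + 1) - 59/8·(t + 1)² + 47/8·(t + 1)³.
With (t + 1) = 1/2: s(-1/2) = -311/64.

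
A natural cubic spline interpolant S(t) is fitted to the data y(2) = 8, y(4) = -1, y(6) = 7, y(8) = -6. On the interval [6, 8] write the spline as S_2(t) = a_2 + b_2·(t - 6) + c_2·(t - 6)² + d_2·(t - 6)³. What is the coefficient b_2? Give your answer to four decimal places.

Let m_i = S''(x_i). Step sizes h_i = 2, 2, 2; slopes of the chords Δ_i = (y_(i+1) - y_i)/h_i = -9/2, 4, -13/2.
  2·m_0 + 8·m_1 + 2·m_2 = 6(Δ_1 - Δ_0) = 51
  2·m_1 + 8·m_2 + 2·m_3 = 6(Δ_2 - Δ_1) = -63
Natural end conditions: m_0 = m_3 = 0.
Solving: m_0 = 0, m_1 = 89/10, m_2 = -101/10, m_3 = 0.
On [6, 8], with S_2(t) = a_2 + b_2·(t - 6) + c_2·(t - 6)² + d_2·(t - 6)³: c_2 = m_2/2 = -101/20, d_2 = (m_3 - m_2)/(6h_2) = 101/120, b_2 = Δ_2 - h_2(2m_2 + m_3)/6 = 7/30.

0.2333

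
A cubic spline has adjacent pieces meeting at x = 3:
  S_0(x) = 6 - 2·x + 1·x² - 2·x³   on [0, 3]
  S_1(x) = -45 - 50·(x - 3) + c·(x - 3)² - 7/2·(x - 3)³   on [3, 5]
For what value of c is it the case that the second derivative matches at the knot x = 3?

-17

S_0''(x) = 2 - 12·x, so S_0''(3) = -34. On the right, S_1''(3) = 2c, so c = -17.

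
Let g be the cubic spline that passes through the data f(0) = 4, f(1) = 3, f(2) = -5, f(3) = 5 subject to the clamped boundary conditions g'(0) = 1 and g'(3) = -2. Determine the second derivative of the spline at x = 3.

Put σ_i = g'' at the i-th knot. Here h = (1, 1, 1) and Δ = (-1, -8, 10), so the interior equations h_(i-1)·σ_(i-1) + 2(h_(i-1)+h_i)·σ_i + h_i·σ_(i+1) = 6(Δ_i − Δ_(i-1)) read
  1·σ_0 + 4·σ_1 + 1·σ_2 = 6(Δ_1 - Δ_0) = -42
  1·σ_1 + 4·σ_2 + 1·σ_3 = 6(Δ_2 - Δ_1) = 108
Clamped end conditions give two more equations: 2h_0·σ_0 + h_0·σ_1 = 6(Δ_0 - g'(0)) = -12 and h_2·σ_2 + 2h_2·σ_3 = 6(g'(3) - Δ_2) = -72.
Solving: σ_0 = 6, σ_1 = -24, σ_2 = 48, σ_3 = -60.

-60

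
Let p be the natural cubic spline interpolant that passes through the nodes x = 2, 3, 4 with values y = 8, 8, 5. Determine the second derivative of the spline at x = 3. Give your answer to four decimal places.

Write M_i for p''(x_i). With h_i = 1, 1 and divided differences Δ_i = 0, -3, the continuity of p' gives the tridiagonal system
  1·M_0 + 4·M_1 + 1·M_2 = 6(Δ_1 - Δ_0) = -18
Natural end conditions: M_0 = M_2 = 0.
Solving the tridiagonal system: M_0 = 0, M_1 = -9/2, M_2 = 0.

-4.5000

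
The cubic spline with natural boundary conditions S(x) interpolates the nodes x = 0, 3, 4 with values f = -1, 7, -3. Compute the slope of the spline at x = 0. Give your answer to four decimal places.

With m_i denoting the second derivative at x_i, h_i = 3, 1, and Δ_i = (y_(i+1) − y_i)/h_i = 8/3, -10:
  3·m_0 + 8·m_1 + 1·m_2 = 6(Δ_1 - Δ_0) = -76
Natural end conditions: m_0 = m_2 = 0.
Forward elimination and back-substitution give m_0 = 0, m_1 = -19/2, m_2 = 0.
On [0, 3], S'(x) = b_0 + 2c_0·x + 3d_0·x² with b_0 = Δ_0 - h_0(2m_0 + m_1)/6 = 89/12, c_0 = m_0/2 = 0, d_0 = (m_1 - m_0)/(6h_0) = -19/36. So S'(0) = 89/12.

7.4167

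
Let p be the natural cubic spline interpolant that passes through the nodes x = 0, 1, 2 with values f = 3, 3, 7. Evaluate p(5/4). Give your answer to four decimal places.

3.6719

Let M_i = p''(x_i). Step sizes h_i = 1, 1; slopes of the chords Δ_i = (y_(i+1) - y_i)/h_i = 0, 4.
  1·M_0 + 4·M_1 + 1·M_2 = 6(Δ_1 - Δ_0) = 24
Natural end conditions: M_0 = M_2 = 0.
Solving: M_0 = 0, M_1 = 6, M_2 = 0.
On [1, 2], p(x) = 3 + 2·(x - 1) + 3·(x - 1)² - 1·(x - 1)³.
With (x - 1) = 1/4: p(5/4) = 235/64.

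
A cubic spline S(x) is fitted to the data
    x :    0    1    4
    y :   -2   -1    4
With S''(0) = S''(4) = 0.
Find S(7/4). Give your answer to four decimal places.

Write m_i for S''(x_i). With h_i = 1, 3 and divided differences Δ_i = 1, 5/3, the continuity of S' gives the tridiagonal system
  1·m_0 + 8·m_1 + 3·m_2 = 6(Δ_1 - Δ_0) = 4
Natural end conditions: m_0 = m_2 = 0.
Solving the tridiagonal system: m_0 = 0, m_1 = 1/2, m_2 = 0.
On [1, 4], S(x) = -1 + 7/6·(x - 1) + 1/4·(x - 1)² - 1/36·(x - 1)³.
With (x - 1) = 3/4: S(7/4) = 1/256.

0.0039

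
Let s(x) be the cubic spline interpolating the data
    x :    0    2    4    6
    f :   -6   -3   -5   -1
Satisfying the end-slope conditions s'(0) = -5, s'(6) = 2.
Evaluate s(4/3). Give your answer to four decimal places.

-5.0123

Let σ_i = s''(x_i). Step sizes h_i = 2, 2, 2; slopes of the chords Δ_i = (y_(i+1) - y_i)/h_i = 3/2, -1, 2.
  2·σ_0 + 8·σ_1 + 2·σ_2 = 6(Δ_1 - Δ_0) = -15
  2·σ_1 + 8·σ_2 + 2·σ_3 = 6(Δ_2 - Δ_1) = 18
Clamped end conditions give two more equations: 2h_0·σ_0 + h_0·σ_1 = 6(Δ_0 - s'(0)) = 39 and h_2·σ_2 + 2h_2·σ_3 = 6(s'(6) - Δ_2) = 0.
Solving the tridiagonal system: σ_0 = 77/6, σ_1 = -37/6, σ_2 = 13/3, σ_3 = -13/6.
On [0, 2], s(x) = -6 - 5·x + 77/12·x² - 19/12·x³.
With x = 4/3: s(4/3) = -406/81.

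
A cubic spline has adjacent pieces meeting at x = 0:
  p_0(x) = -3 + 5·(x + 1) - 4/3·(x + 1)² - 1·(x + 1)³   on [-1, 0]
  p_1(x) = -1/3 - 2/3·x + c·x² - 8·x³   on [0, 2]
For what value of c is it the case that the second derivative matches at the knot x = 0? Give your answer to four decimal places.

-4.3333

p_0''(x) = -8/3 - 6·(x + 1), so p_0''(0) = -26/3. On the right, p_1''(0) = 2c, so c = -13/3.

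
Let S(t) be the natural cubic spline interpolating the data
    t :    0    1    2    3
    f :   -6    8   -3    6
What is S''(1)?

Put M_i = S'' at the i-th knot. Here h = (1, 1, 1) and Δ = (14, -11, 9), so the interior equations h_(i-1)·M_(i-1) + 2(h_(i-1)+h_i)·M_i + h_i·M_(i+1) = 6(Δ_i − Δ_(i-1)) read
  1·M_0 + 4·M_1 + 1·M_2 = 6(Δ_1 - Δ_0) = -150
  1·M_1 + 4·M_2 + 1·M_3 = 6(Δ_2 - Δ_1) = 120
Natural end conditions: M_0 = M_3 = 0.
Solving: M_0 = 0, M_1 = -48, M_2 = 42, M_3 = 0.

-48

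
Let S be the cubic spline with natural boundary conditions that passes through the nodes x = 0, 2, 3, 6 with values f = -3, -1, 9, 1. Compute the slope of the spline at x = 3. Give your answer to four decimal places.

8.1844

Let σ_i = S''(x_i). Step sizes h_i = 2, 1, 3; slopes of the chords Δ_i = (y_(i+1) - y_i)/h_i = 1, 10, -8/3.
  2·σ_0 + 6·σ_1 + 1·σ_2 = 6(Δ_1 - Δ_0) = 54
  1·σ_1 + 8·σ_2 + 3·σ_3 = 6(Δ_2 - Δ_1) = -76
Natural end conditions: σ_0 = σ_3 = 0.
Forward elimination and back-substitution give σ_0 = 0, σ_1 = 508/47, σ_2 = -510/47, σ_3 = 0.
On [3, 6], S'(x) = b_2 + 2c_2·(x - 3) + 3d_2·(x - 3)² with b_2 = Δ_2 - h_2(2σ_2 + σ_3)/6 = 1154/141, c_2 = σ_2/2 = -255/47, d_2 = (σ_3 - σ_2)/(6h_2) = 85/141. So S'(3) = 1154/141.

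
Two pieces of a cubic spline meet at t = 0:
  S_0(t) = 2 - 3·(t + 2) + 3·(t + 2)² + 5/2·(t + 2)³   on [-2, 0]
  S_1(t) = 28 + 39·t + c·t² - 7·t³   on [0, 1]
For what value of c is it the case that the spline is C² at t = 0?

S_0''(t) = 6 + 15·(t + 2), so S_0''(0) = 36. On the right, S_1''(0) = 2c, so c = 18.

18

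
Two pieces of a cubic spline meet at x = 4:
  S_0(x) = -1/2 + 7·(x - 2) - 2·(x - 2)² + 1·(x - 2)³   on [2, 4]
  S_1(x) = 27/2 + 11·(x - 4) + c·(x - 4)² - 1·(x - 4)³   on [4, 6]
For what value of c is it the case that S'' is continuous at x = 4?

4

S_0''(x) = -4 + 6·(x - 2), so S_0''(4) = 8. On the right, S_1''(4) = 2c, so c = 4.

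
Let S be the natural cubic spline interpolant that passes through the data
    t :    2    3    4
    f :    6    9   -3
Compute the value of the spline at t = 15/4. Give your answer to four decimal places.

0.8789

With σ_i denoting the second derivative at x_i, h_i = 1, 1, and Δ_i = (y_(i+1) − y_i)/h_i = 3, -12:
  1·σ_0 + 4·σ_1 + 1·σ_2 = 6(Δ_1 - Δ_0) = -90
Natural end conditions: σ_0 = σ_2 = 0.
Hence σ_0 = 0, σ_1 = -45/2, σ_2 = 0.
On [3, 4], S(t) = 9 - 9/2·(t - 3) - 45/4·(t - 3)² + 15/4·(t - 3)³.
With (t - 3) = 3/4: S(15/4) = 225/256.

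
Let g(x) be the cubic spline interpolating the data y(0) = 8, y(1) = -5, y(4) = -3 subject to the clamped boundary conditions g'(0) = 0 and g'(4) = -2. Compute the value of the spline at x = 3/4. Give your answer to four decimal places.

-0.9824

Let σ_i = g''(x_i). Step sizes h_i = 1, 3; slopes of the chords Δ_i = (y_(i+1) - y_i)/h_i = -13, 2/3.
  1·σ_0 + 8·σ_1 + 3·σ_2 = 6(Δ_1 - Δ_0) = 82
Clamped end conditions give two more equations: 2h_0·σ_0 + h_0·σ_1 = 6(Δ_0 - g'(0)) = -78 and h_1·σ_1 + 2h_1·σ_2 = 6(g'(4) - Δ_1) = -16.
Solving: σ_0 = -199/4, σ_1 = 43/2, σ_2 = -161/12.
On [0, 1], g(x) = 8 + 0·x - 199/8·x² + 95/8·x³.
With x = 3/4: g(3/4) = -503/512.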